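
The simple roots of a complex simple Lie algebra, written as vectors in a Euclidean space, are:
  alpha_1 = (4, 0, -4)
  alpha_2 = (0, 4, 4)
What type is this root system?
A_2

Compute the Cartan integers a_ij = 2(alpha_i, alpha_j)/(alpha_j, alpha_j); the resulting 2x2 Cartan matrix is
[[2, -1], [-1, 2]].
All simple roots have the same length, so the diagram is simply laced. The associated Dynkin diagram is a chain of 2 nodes with single edges (A_2), so the type is A_2 (the algebra sl(3)).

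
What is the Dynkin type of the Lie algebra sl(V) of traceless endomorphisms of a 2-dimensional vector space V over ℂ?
This is sl(2), which has dimension 2^2 - 1 = 3 and rank 2 - 1 = 1 (a Cartan subalgebra is the diagonal traceless matrices). In the classification of classical Lie algebras, the special linear algebra sl(n+1) has type A_n; here n = 1, so the Dynkin diagram is a chain of 1 nodes with single edges (A_1). Hence the type is A_1.

A1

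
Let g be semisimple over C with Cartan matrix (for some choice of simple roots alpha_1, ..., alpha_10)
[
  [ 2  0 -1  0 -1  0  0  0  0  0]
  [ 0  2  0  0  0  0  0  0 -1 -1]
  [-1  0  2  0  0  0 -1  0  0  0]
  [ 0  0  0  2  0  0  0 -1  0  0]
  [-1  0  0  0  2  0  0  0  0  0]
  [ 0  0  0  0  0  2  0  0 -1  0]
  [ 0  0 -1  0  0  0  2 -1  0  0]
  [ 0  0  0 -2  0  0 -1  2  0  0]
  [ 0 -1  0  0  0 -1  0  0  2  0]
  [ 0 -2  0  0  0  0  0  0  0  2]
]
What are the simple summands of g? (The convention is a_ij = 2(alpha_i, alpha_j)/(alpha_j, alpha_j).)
type B_6 + type C_4

The diagram associated to this matrix has two connected components: the simple roots {alpha_1, alpha_3, alpha_4, alpha_5, alpha_7, alpha_8} form a chain of 6 nodes with a double edge at one end; the terminal node there is the unique short simple root (B_6), and {alpha_2, alpha_6, alpha_9, alpha_10} form a chain of 4 nodes with a double edge at one end; the terminal node there is the unique long simple root (C_4). A semisimple Lie algebra decomposes uniquely as the direct sum of simple ideals, one per connected component of its Dynkin diagram, so g ≅ B_6 ⊕ C_4 (dimension 78 + 36 = 114).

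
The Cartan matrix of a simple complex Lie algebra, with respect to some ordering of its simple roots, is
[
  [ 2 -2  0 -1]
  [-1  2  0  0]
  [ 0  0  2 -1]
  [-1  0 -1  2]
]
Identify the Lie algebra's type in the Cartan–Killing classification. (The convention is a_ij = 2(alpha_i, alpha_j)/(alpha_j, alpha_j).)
The matrix has rank 4 with 2's on the diagonal. Reading the off-diagonal entries as Dynkin edges (a single edge where a_ij = a_ji = -1; a double or triple edge where a_ij * a_ji = 2 or 3), the diagram is a chain of 4 nodes with a double edge at one end; the terminal node there is the unique short simple root (B_4). One simple-root ordering that puts it in standard form is (alpha_3, alpha_4, alpha_1, alpha_2). So the algebra is type B_4, i.e. so(9).

B_4 (so(9))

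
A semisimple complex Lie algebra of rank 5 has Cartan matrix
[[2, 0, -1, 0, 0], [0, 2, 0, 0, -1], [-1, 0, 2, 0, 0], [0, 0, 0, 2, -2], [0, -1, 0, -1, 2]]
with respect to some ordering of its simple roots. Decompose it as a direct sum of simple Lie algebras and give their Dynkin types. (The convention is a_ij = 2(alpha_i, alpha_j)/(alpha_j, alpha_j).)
The diagram associated to this matrix has two connected components: the simple roots {alpha_1, alpha_3} form a chain of 2 nodes with single edges (A_2), and {alpha_2, alpha_4, alpha_5} form a chain of 3 nodes with a double edge at one end; the terminal node there is the unique long simple root (C_3). A semisimple Lie algebra decomposes uniquely as the direct sum of simple ideals, one per connected component of its Dynkin diagram, so g ≅ A_2 ⊕ C_3 (dimension 8 + 21 = 29).

type A_2 ⊕ type C_3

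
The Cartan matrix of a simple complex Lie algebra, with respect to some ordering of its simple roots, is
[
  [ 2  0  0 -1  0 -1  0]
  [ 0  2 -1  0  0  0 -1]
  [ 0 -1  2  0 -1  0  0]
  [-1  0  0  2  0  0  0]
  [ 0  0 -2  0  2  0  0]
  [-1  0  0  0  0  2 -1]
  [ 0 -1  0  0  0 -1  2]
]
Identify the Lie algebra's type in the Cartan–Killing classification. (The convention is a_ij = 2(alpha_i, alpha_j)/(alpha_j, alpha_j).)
type C_7

The matrix has rank 7 with 2's on the diagonal. Reading the off-diagonal entries as Dynkin edges (a single edge where a_ij = a_ji = -1; a double or triple edge where a_ij * a_ji = 2 or 3), the diagram is a chain of 7 nodes with a double edge at one end; the terminal node there is the unique long simple root (C_7). One simple-root ordering that puts it in standard form is (alpha_4, alpha_1, alpha_6, alpha_7, alpha_2, alpha_3, alpha_5). So the algebra is type C_7, i.e. sp(14).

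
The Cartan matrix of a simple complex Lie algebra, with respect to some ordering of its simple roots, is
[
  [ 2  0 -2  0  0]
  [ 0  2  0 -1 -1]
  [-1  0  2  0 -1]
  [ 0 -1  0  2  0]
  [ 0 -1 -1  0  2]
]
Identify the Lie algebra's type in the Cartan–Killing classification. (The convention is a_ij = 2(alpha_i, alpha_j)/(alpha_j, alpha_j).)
The matrix has rank 5 with 2's on the diagonal. Reading the off-diagonal entries as Dynkin edges (a single edge where a_ij = a_ji = -1; a double or triple edge where a_ij * a_ji = 2 or 3), the diagram is a chain of 5 nodes with a double edge at one end; the terminal node there is the unique long simple root (C_5). One simple-root ordering that puts it in standard form is (alpha_4, alpha_2, alpha_5, alpha_3, alpha_1). So the algebra is type C_5, i.e. sp(10).

type C_5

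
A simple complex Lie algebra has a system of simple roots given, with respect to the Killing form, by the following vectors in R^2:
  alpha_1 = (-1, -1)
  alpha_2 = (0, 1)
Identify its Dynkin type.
Compute the Cartan integers a_ij = 2(alpha_i, alpha_j)/(alpha_j, alpha_j); the resulting 2x2 Cartan matrix is
[[2, -2], [-1, 2]].
The roots have two lengths (squared-length ratio 2:1); the short ones are alpha_{2}. The associated Dynkin diagram is a chain of 2 nodes with a double edge at one end; the terminal node there is the unique short simple root (B_2), so the type is B_2 (the algebra so(5)).

type B_2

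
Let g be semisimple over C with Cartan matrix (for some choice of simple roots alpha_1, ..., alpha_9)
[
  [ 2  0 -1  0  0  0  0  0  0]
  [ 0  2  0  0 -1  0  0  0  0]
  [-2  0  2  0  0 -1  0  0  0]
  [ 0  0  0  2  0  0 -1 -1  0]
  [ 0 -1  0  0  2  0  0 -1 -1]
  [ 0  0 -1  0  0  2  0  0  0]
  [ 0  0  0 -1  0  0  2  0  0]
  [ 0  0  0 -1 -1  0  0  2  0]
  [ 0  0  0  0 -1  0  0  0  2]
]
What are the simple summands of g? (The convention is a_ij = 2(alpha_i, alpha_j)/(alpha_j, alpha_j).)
The diagram associated to this matrix has two connected components: the simple roots {alpha_1, alpha_3, alpha_6} form a chain of 3 nodes with a double edge at one end; the terminal node there is the unique short simple root (B_3), and {alpha_2, alpha_4, alpha_5, alpha_7, alpha_8, alpha_9} form a chain of 4 nodes with a fork of two nodes at one end (D_6). A semisimple Lie algebra decomposes uniquely as the direct sum of simple ideals, one per connected component of its Dynkin diagram, so g ≅ B_3 ⊕ D_6 (dimension 21 + 66 = 87).

B_3 (so(7)) + D_6 (so(12))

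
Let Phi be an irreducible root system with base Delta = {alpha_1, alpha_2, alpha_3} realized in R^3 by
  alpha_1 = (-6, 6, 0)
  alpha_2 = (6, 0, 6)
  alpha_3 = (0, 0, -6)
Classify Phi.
type B_3

Compute the Cartan integers a_ij = 2(alpha_i, alpha_j)/(alpha_j, alpha_j); the resulting 3x3 Cartan matrix is
[[2, -1, 0], [-1, 2, -2], [0, -1, 2]].
The roots have two lengths (squared-length ratio 2:1); the short ones are alpha_{3}. The associated Dynkin diagram is a chain of 3 nodes with a double edge at one end; the terminal node there is the unique short simple root (B_3), so the type is B_3 (the algebra so(7)).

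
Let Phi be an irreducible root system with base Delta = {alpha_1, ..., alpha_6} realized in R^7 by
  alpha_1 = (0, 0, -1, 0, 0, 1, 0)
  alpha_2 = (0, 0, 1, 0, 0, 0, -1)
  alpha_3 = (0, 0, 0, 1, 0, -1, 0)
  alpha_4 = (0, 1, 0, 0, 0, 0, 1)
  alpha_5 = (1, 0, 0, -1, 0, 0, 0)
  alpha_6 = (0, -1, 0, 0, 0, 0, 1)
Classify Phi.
Compute the Cartan integers a_ij = 2(alpha_i, alpha_j)/(alpha_j, alpha_j); the resulting 6x6 Cartan matrix is
[[2, -1, -1, 0, 0, 0], [-1, 2, 0, -1, 0, -1], [-1, 0, 2, 0, -1, 0], [0, -1, 0, 2, 0, 0], [0, 0, -1, 0, 2, 0], [0, -1, 0, 0, 0, 2]].
All simple roots have the same length, so the diagram is simply laced. The associated Dynkin diagram is a chain of 4 nodes with a fork of two nodes at one end (D_6), so the type is D_6 (the algebra so(12)).

D6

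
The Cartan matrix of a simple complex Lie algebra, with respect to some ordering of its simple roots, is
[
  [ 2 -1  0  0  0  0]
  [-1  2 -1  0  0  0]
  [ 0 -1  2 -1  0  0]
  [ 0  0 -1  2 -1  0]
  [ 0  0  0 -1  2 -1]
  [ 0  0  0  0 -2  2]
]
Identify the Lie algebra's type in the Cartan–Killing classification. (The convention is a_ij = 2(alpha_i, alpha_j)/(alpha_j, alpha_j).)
The matrix has rank 6 with 2's on the diagonal. Reading the off-diagonal entries as Dynkin edges (a single edge where a_ij = a_ji = -1; a double or triple edge where a_ij * a_ji = 2 or 3), the diagram is a chain of 6 nodes with a double edge at one end; the terminal node there is the unique long simple root (C_6). One simple-root ordering that puts it in standard form is (alpha_1, alpha_2, alpha_3, alpha_4, alpha_5, alpha_6). So the algebra is type C_6, i.e. sp(12).

C_6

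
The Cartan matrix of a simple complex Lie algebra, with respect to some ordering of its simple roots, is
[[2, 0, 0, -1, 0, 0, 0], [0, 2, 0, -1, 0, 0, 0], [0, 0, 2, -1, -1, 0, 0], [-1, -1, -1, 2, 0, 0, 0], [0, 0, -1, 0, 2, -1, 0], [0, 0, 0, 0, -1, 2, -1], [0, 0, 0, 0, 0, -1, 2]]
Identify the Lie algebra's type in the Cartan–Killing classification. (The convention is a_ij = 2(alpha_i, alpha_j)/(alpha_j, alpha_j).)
D_7 (so(14))

The matrix has rank 7 with 2's on the diagonal. Reading the off-diagonal entries as Dynkin edges (a single edge where a_ij = a_ji = -1; a double or triple edge where a_ij * a_ji = 2 or 3), the diagram is a chain of 5 nodes with a fork of two nodes at one end (D_7). One simple-root ordering that puts it in standard form is (alpha_7, alpha_6, alpha_5, alpha_3, alpha_4, alpha_1, alpha_2). So the algebra is type D_7, i.e. so(14).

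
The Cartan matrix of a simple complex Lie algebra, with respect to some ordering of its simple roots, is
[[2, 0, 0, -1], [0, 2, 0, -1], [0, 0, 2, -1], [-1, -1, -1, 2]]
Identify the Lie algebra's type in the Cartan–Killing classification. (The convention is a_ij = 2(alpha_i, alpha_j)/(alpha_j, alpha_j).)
The matrix has rank 4 with 2's on the diagonal. Reading the off-diagonal entries as Dynkin edges (a single edge where a_ij = a_ji = -1; a double or triple edge where a_ij * a_ji = 2 or 3), the diagram is a chain of 2 nodes with a fork of two nodes at one end (D_4). One simple-root ordering that puts it in standard form is (alpha_1, alpha_4, alpha_3, alpha_2). So the algebra is type D_4, i.e. so(8).

D4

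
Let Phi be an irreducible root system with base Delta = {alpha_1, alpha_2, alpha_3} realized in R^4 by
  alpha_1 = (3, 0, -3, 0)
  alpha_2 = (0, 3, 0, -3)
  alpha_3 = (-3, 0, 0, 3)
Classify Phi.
A_3 (sl(4))

Compute the Cartan integers a_ij = 2(alpha_i, alpha_j)/(alpha_j, alpha_j); the resulting 3x3 Cartan matrix is
[[2, 0, -1], [0, 2, -1], [-1, -1, 2]].
All simple roots have the same length, so the diagram is simply laced. The associated Dynkin diagram is a chain of 3 nodes with single edges (A_3), so the type is A_3 (the algebra sl(4)).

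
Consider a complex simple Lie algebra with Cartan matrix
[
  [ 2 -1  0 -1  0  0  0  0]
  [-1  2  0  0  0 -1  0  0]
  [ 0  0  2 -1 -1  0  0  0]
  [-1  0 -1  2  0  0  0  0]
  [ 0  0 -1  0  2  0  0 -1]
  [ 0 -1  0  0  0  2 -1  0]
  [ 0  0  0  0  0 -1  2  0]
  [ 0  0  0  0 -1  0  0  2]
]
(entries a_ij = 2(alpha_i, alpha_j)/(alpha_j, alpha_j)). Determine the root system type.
The matrix has rank 8 with 2's on the diagonal. Reading the off-diagonal entries as Dynkin edges (a single edge where a_ij = a_ji = -1; a double or triple edge where a_ij * a_ji = 2 or 3), the diagram is a chain of 8 nodes with single edges (A_8). One simple-root ordering that puts it in standard form is (alpha_7, alpha_6, alpha_2, alpha_1, alpha_4, alpha_3, alpha_5, alpha_8). So the algebra is type A_8, i.e. sl(9).

A_8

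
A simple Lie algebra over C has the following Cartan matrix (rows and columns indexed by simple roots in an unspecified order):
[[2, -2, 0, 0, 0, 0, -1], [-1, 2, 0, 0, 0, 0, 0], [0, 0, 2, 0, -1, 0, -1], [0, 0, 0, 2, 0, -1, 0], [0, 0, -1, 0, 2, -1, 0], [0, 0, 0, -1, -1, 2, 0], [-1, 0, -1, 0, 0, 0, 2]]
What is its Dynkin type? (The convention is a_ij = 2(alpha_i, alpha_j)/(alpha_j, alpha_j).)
The matrix has rank 7 with 2's on the diagonal. Reading the off-diagonal entries as Dynkin edges (a single edge where a_ij = a_ji = -1; a double or triple edge where a_ij * a_ji = 2 or 3), the diagram is a chain of 7 nodes with a double edge at one end; the terminal node there is the unique short simple root (B_7). One simple-root ordering that puts it in standard form is (alpha_4, alpha_6, alpha_5, alpha_3, alpha_7, alpha_1, alpha_2). So the algebra is type B_7, i.e. so(15).

B_7 (so(15))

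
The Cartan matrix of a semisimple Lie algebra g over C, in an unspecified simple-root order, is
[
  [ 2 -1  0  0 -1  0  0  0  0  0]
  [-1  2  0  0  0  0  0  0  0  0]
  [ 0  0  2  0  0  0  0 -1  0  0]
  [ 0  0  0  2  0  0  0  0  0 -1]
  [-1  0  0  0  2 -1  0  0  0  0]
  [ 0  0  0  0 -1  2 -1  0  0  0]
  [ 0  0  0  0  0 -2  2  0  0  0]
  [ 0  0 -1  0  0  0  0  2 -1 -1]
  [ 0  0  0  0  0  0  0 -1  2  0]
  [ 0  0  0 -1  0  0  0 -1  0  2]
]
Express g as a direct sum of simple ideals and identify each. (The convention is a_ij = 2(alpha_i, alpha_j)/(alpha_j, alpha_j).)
The diagram associated to this matrix has two connected components: the simple roots {alpha_1, alpha_2, alpha_5, alpha_6, alpha_7} form a chain of 5 nodes with a double edge at one end; the terminal node there is the unique long simple root (C_5), and {alpha_3, alpha_4, alpha_8, alpha_9, alpha_10} form a chain of 3 nodes with a fork of two nodes at one end (D_5). A semisimple Lie algebra decomposes uniquely as the direct sum of simple ideals, one per connected component of its Dynkin diagram, so g ≅ C_5 ⊕ D_5 (dimension 55 + 45 = 100).

C5 ⊕ D5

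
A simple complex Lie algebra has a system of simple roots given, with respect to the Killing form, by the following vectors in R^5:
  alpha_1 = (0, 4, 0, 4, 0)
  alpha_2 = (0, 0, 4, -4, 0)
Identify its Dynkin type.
Compute the Cartan integers a_ij = 2(alpha_i, alpha_j)/(alpha_j, alpha_j); the resulting 2x2 Cartan matrix is
[[2, -1], [-1, 2]].
All simple roots have the same length, so the diagram is simply laced. The associated Dynkin diagram is a chain of 2 nodes with single edges (A_2), so the type is A_2 (the algebra sl(3)).

A_2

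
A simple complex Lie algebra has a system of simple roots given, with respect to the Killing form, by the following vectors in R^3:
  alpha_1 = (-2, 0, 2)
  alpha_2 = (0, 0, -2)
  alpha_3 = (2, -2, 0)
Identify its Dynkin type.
Compute the Cartan integers a_ij = 2(alpha_i, alpha_j)/(alpha_j, alpha_j); the resulting 3x3 Cartan matrix is
[[2, -2, -1], [-1, 2, 0], [-1, 0, 2]].
The roots have two lengths (squared-length ratio 2:1); the short ones are alpha_{2}. The associated Dynkin diagram is a chain of 3 nodes with a double edge at one end; the terminal node there is the unique short simple root (B_3), so the type is B_3 (the algebra so(7)).

type B_3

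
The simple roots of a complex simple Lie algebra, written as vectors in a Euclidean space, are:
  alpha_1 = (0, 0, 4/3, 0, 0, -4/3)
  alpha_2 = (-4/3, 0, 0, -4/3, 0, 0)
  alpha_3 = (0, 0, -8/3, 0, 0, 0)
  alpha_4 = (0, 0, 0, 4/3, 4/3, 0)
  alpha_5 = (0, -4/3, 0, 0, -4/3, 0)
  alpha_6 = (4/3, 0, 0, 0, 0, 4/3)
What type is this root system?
Compute the Cartan integers a_ij = 2(alpha_i, alpha_j)/(alpha_j, alpha_j); the resulting 6x6 Cartan matrix is
[[2, 0, -1, 0, 0, -1], [0, 2, 0, -1, 0, -1], [-2, 0, 2, 0, 0, 0], [0, -1, 0, 2, -1, 0], [0, 0, 0, -1, 2, 0], [-1, -1, 0, 0, 0, 2]].
The roots have two lengths (squared-length ratio 2:1); the short ones are alpha_{1,2,4,5,6}. The associated Dynkin diagram is a chain of 6 nodes with a double edge at one end; the terminal node there is the unique long simple root (C_6), so the type is C_6 (the algebra sp(12)).

type C_6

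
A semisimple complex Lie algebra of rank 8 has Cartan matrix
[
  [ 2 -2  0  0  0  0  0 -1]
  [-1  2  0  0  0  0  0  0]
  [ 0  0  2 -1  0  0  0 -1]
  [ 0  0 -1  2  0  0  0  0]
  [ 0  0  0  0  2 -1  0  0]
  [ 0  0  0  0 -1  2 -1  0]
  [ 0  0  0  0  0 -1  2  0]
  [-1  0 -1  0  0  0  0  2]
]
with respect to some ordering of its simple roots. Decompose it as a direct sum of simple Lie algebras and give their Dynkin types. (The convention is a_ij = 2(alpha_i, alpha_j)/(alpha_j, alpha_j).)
The diagram associated to this matrix has two connected components: the simple roots {alpha_5, alpha_6, alpha_7} form a chain of 3 nodes with single edges (A_3), and {alpha_1, alpha_2, alpha_3, alpha_4, alpha_8} form a chain of 5 nodes with a double edge at one end; the terminal node there is the unique short simple root (B_5). A semisimple Lie algebra decomposes uniquely as the direct sum of simple ideals, one per connected component of its Dynkin diagram, so g ≅ A_3 ⊕ B_5 (dimension 15 + 55 = 70).

A3 + B5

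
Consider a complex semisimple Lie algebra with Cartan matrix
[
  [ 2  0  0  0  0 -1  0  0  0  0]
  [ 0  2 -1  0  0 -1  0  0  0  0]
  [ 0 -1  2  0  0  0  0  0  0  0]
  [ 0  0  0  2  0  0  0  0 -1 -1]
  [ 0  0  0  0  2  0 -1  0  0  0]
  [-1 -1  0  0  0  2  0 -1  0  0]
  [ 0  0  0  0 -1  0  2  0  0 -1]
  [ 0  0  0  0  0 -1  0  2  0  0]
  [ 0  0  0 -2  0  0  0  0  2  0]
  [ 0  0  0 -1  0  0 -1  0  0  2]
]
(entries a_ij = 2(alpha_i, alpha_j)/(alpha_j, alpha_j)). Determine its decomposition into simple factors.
The diagram associated to this matrix has two connected components: the simple roots {alpha_4, alpha_5, alpha_7, alpha_9, alpha_10} form a chain of 5 nodes with a double edge at one end; the terminal node there is the unique long simple root (C_5), and {alpha_1, alpha_2, alpha_3, alpha_6, alpha_8} form a chain of 3 nodes with a fork of two nodes at one end (D_5). A semisimple Lie algebra decomposes uniquely as the direct sum of simple ideals, one per connected component of its Dynkin diagram, so g ≅ C_5 ⊕ D_5 (dimension 55 + 45 = 100).

C_5 ⊕ D_5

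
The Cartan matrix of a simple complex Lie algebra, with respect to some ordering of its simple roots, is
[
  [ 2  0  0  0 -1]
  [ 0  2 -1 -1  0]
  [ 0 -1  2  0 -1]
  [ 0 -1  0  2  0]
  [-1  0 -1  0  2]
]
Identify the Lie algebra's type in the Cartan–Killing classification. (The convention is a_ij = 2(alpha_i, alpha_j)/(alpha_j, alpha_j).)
The matrix has rank 5 with 2's on the diagonal. Reading the off-diagonal entries as Dynkin edges (a single edge where a_ij = a_ji = -1; a double or triple edge where a_ij * a_ji = 2 or 3), the diagram is a chain of 5 nodes with single edges (A_5). One simple-root ordering that puts it in standard form is (alpha_1, alpha_5, alpha_3, alpha_2, alpha_4). So the algebra is type A_5, i.e. sl(6).

A5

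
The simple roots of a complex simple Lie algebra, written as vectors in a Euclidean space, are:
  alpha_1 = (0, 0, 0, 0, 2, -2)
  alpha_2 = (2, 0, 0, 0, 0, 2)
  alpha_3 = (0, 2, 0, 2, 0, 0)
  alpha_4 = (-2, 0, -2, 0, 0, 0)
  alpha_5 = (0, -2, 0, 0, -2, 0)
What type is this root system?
A5

Compute the Cartan integers a_ij = 2(alpha_i, alpha_j)/(alpha_j, alpha_j); the resulting 5x5 Cartan matrix is
[[2, -1, 0, 0, -1], [-1, 2, 0, -1, 0], [0, 0, 2, 0, -1], [0, -1, 0, 2, 0], [-1, 0, -1, 0, 2]].
All simple roots have the same length, so the diagram is simply laced. The associated Dynkin diagram is a chain of 5 nodes with single edges (A_5), so the type is A_5 (the algebra sl(6)).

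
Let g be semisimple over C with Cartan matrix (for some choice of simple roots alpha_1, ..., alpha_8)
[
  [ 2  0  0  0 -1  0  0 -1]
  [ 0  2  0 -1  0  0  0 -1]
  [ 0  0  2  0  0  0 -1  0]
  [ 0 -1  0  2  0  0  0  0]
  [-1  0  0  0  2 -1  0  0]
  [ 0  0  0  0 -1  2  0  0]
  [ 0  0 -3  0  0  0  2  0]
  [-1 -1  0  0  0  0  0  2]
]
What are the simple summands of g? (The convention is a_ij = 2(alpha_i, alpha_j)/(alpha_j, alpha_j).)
The diagram associated to this matrix has two connected components: the simple roots {alpha_1, alpha_2, alpha_4, alpha_5, alpha_6, alpha_8} form a chain of 6 nodes with single edges (A_6), and {alpha_3, alpha_7} form two nodes joined by a triple edge (G_2). A semisimple Lie algebra decomposes uniquely as the direct sum of simple ideals, one per connected component of its Dynkin diagram, so g ≅ A_6 ⊕ G_2 (dimension 48 + 14 = 62).

A6 ⊕ G2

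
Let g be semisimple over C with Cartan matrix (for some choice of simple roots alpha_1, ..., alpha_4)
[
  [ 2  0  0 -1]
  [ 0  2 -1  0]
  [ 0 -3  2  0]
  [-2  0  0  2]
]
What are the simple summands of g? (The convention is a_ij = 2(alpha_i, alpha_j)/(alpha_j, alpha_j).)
The diagram associated to this matrix has two connected components: the simple roots {alpha_1, alpha_4} form a chain of 2 nodes with a double edge at one end; the terminal node there is the unique short simple root (B_2), and {alpha_2, alpha_3} form two nodes joined by a triple edge (G_2). A semisimple Lie algebra decomposes uniquely as the direct sum of simple ideals, one per connected component of its Dynkin diagram, so g ≅ B_2 ⊕ G_2 (dimension 10 + 14 = 24).

type B_2 + type G_2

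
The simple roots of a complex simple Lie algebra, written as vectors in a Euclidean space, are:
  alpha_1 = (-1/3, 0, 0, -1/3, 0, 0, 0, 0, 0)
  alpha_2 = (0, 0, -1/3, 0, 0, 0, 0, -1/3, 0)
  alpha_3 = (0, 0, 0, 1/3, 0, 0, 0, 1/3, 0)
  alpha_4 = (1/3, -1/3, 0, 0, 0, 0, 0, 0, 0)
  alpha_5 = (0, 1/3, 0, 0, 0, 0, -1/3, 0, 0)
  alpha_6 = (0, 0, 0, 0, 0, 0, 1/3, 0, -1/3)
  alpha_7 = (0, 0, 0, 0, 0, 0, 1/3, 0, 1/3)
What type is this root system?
Compute the Cartan integers a_ij = 2(alpha_i, alpha_j)/(alpha_j, alpha_j); the resulting 7x7 Cartan matrix is
[[2, 0, -1, -1, 0, 0, 0], [0, 2, -1, 0, 0, 0, 0], [-1, -1, 2, 0, 0, 0, 0], [-1, 0, 0, 2, -1, 0, 0], [0, 0, 0, -1, 2, -1, -1], [0, 0, 0, 0, -1, 2, 0], [0, 0, 0, 0, -1, 0, 2]].
All simple roots have the same length, so the diagram is simply laced. The associated Dynkin diagram is a chain of 5 nodes with a fork of two nodes at one end (D_7), so the type is D_7 (the algebra so(14)).

D_7 (so(14))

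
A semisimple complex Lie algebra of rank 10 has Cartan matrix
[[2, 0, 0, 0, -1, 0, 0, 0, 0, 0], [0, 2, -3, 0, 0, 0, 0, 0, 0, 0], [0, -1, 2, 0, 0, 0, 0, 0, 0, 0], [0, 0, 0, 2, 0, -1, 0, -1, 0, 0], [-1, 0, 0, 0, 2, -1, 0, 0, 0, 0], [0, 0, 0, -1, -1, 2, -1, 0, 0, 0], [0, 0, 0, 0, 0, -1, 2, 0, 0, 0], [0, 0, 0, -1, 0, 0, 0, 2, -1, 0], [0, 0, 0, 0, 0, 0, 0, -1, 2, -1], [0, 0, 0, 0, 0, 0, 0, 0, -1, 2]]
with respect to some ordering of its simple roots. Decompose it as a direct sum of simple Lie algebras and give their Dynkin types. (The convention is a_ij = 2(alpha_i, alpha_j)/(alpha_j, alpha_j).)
The diagram associated to this matrix has two connected components: the simple roots {alpha_1, alpha_4, alpha_5, alpha_6, alpha_7, alpha_8, alpha_9, alpha_10} form a chain of 7 nodes with one extra node attached to the third node from one end (E_8), and {alpha_2, alpha_3} form two nodes joined by a triple edge (G_2). A semisimple Lie algebra decomposes uniquely as the direct sum of simple ideals, one per connected component of its Dynkin diagram, so g ≅ E_8 ⊕ G_2 (dimension 248 + 14 = 262).

type E_8 ⊕ type G_2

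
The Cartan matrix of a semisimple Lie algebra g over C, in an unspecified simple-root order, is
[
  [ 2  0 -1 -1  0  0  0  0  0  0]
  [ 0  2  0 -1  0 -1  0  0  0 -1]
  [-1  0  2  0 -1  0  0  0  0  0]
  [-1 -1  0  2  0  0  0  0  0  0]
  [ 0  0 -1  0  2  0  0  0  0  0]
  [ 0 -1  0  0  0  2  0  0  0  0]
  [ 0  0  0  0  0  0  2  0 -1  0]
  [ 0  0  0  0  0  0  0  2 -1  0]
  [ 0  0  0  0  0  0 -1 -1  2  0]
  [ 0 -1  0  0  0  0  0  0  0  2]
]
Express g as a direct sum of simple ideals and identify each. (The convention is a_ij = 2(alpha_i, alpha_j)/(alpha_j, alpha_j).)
The diagram associated to this matrix has two connected components: the simple roots {alpha_7, alpha_8, alpha_9} form a chain of 3 nodes with single edges (A_3), and {alpha_1, alpha_2, alpha_3, alpha_4, alpha_5, alpha_6, alpha_10} form a chain of 5 nodes with a fork of two nodes at one end (D_7). A semisimple Lie algebra decomposes uniquely as the direct sum of simple ideals, one per connected component of its Dynkin diagram, so g ≅ A_3 ⊕ D_7 (dimension 15 + 91 = 106).

A3 ⊕ D7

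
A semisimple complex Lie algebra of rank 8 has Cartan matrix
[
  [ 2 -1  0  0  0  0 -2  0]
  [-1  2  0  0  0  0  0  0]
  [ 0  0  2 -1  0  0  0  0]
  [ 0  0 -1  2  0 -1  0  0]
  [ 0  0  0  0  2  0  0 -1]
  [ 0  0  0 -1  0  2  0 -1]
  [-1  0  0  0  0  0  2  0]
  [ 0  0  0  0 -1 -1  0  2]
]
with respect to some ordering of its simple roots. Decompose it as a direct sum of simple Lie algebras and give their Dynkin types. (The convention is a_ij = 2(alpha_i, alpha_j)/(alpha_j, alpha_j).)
The diagram associated to this matrix has two connected components: the simple roots {alpha_3, alpha_4, alpha_5, alpha_6, alpha_8} form a chain of 5 nodes with single edges (A_5), and {alpha_1, alpha_2, alpha_7} form a chain of 3 nodes with a double edge at one end; the terminal node there is the unique short simple root (B_3). A semisimple Lie algebra decomposes uniquely as the direct sum of simple ideals, one per connected component of its Dynkin diagram, so g ≅ A_5 ⊕ B_3 (dimension 35 + 21 = 56).

A_5 (sl(6)) ⊕ B_3 (so(7))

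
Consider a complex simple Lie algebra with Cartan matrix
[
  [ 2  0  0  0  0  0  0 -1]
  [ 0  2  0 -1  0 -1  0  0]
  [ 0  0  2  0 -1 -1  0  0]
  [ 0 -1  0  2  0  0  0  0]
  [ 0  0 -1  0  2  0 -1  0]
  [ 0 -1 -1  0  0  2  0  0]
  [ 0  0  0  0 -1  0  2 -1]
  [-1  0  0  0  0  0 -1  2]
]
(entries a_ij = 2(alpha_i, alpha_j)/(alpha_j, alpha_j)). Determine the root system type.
The matrix has rank 8 with 2's on the diagonal. Reading the off-diagonal entries as Dynkin edges (a single edge where a_ij = a_ji = -1; a double or triple edge where a_ij * a_ji = 2 or 3), the diagram is a chain of 8 nodes with single edges (A_8). One simple-root ordering that puts it in standard form is (alpha_4, alpha_2, alpha_6, alpha_3, alpha_5, alpha_7, alpha_8, alpha_1). So the algebra is type A_8, i.e. sl(9).

type A_8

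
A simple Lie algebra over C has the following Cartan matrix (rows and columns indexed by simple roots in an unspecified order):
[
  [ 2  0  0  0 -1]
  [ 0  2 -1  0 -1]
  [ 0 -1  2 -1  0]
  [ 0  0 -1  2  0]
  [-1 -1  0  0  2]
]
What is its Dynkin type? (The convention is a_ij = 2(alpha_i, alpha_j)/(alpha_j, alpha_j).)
The matrix has rank 5 with 2's on the diagonal. Reading the off-diagonal entries as Dynkin edges (a single edge where a_ij = a_ji = -1; a double or triple edge where a_ij * a_ji = 2 or 3), the diagram is a chain of 5 nodes with single edges (A_5). One simple-root ordering that puts it in standard form is (alpha_1, alpha_5, alpha_2, alpha_3, alpha_4). So the algebra is type A_5, i.e. sl(6).

A_5 (sl(6))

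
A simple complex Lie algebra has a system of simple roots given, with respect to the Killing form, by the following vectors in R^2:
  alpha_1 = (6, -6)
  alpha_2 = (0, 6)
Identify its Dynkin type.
B_2

Compute the Cartan integers a_ij = 2(alpha_i, alpha_j)/(alpha_j, alpha_j); the resulting 2x2 Cartan matrix is
[[2, -2], [-1, 2]].
The roots have two lengths (squared-length ratio 2:1); the short ones are alpha_{2}. The associated Dynkin diagram is a chain of 2 nodes with a double edge at one end; the terminal node there is the unique short simple root (B_2), so the type is B_2 (the algebra so(5)).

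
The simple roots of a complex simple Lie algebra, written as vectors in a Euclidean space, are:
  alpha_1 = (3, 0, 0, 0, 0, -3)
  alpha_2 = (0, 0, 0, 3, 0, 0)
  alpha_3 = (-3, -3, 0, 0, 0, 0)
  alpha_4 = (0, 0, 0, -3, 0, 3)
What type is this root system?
type B_4

Compute the Cartan integers a_ij = 2(alpha_i, alpha_j)/(alpha_j, alpha_j); the resulting 4x4 Cartan matrix is
[[2, 0, -1, -1], [0, 2, 0, -1], [-1, 0, 2, 0], [-1, -2, 0, 2]].
The roots have two lengths (squared-length ratio 2:1); the short ones are alpha_{2}. The associated Dynkin diagram is a chain of 4 nodes with a double edge at one end; the terminal node there is the unique short simple root (B_4), so the type is B_4 (the algebra so(9)).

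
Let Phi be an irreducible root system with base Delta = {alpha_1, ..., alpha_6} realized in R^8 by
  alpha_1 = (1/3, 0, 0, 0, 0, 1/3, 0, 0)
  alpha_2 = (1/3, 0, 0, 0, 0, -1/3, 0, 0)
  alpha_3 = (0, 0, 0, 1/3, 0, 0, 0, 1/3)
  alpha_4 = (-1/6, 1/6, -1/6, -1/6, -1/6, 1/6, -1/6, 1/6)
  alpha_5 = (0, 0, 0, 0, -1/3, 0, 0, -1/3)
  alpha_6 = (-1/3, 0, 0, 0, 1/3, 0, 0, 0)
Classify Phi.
Compute the Cartan integers a_ij = 2(alpha_i, alpha_j)/(alpha_j, alpha_j); the resulting 6x6 Cartan matrix is
[[2, 0, 0, 0, 0, -1], [0, 2, 0, -1, 0, -1], [0, 0, 2, 0, -1, 0], [0, -1, 0, 2, 0, 0], [0, 0, -1, 0, 2, -1], [-1, -1, 0, 0, -1, 2]].
All simple roots have the same length, so the diagram is simply laced. The associated Dynkin diagram is a chain of 5 nodes with one extra node attached to the third node from one end (E_6), so the type is E_6.

type E_6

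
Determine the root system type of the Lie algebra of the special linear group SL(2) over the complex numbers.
This is sl(2), which has dimension 2^2 - 1 = 3 and rank 2 - 1 = 1 (a Cartan subalgebra is the diagonal traceless matrices). In the classification of classical Lie algebras, the special linear algebra sl(n+1) has type A_n; here n = 1, so the Dynkin diagram is a chain of 1 nodes with single edges (A_1). Hence the type is A_1.

type A_1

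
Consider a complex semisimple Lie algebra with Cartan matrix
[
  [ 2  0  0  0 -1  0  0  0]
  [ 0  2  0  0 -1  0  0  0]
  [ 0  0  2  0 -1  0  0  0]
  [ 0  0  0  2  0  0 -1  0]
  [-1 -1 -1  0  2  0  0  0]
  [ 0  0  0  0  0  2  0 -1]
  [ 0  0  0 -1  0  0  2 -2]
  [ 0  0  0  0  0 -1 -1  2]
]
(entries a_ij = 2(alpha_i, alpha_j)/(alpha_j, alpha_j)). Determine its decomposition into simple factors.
The diagram associated to this matrix has two connected components: the simple roots {alpha_1, alpha_2, alpha_3, alpha_5} form a chain of 2 nodes with a fork of two nodes at one end (D_4), and {alpha_4, alpha_6, alpha_7, alpha_8} form a chain of 4 nodes with a double edge between the middle two (F_4). A semisimple Lie algebra decomposes uniquely as the direct sum of simple ideals, one per connected component of its Dynkin diagram, so g ≅ D_4 ⊕ F_4 (dimension 28 + 52 = 80).

D_4 ⊕ F_4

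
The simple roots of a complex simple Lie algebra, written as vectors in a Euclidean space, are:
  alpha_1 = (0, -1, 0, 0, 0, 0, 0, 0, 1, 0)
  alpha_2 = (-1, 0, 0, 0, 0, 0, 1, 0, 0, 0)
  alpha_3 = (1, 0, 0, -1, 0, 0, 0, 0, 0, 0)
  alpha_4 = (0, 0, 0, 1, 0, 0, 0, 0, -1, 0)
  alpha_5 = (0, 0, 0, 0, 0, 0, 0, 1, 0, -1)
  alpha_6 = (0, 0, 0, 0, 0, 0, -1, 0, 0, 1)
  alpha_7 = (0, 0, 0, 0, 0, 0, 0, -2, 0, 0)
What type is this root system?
Compute the Cartan integers a_ij = 2(alpha_i, alpha_j)/(alpha_j, alpha_j); the resulting 7x7 Cartan matrix is
[[2, 0, 0, -1, 0, 0, 0], [0, 2, -1, 0, 0, -1, 0], [0, -1, 2, -1, 0, 0, 0], [-1, 0, -1, 2, 0, 0, 0], [0, 0, 0, 0, 2, -1, -1], [0, -1, 0, 0, -1, 2, 0], [0, 0, 0, 0, -2, 0, 2]].
The roots have two lengths (squared-length ratio 2:1); the short ones are alpha_{1,2,3,4,5,6}. The associated Dynkin diagram is a chain of 7 nodes with a double edge at one end; the terminal node there is the unique long simple root (C_7), so the type is C_7 (the algebra sp(14)).

C_7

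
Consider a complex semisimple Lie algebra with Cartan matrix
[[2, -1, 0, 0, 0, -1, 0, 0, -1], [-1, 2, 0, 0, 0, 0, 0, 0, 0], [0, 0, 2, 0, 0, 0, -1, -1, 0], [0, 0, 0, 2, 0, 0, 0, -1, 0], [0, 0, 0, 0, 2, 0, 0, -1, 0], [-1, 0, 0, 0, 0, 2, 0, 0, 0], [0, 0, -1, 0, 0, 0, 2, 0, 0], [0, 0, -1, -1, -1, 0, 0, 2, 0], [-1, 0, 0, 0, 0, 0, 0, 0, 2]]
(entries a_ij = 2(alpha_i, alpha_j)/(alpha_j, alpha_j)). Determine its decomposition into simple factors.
type D_4 ⊕ type D_5

The diagram associated to this matrix has two connected components: the simple roots {alpha_1, alpha_2, alpha_6, alpha_9} form a chain of 2 nodes with a fork of two nodes at one end (D_4), and {alpha_3, alpha_4, alpha_5, alpha_7, alpha_8} form a chain of 3 nodes with a fork of two nodes at one end (D_5). A semisimple Lie algebra decomposes uniquely as the direct sum of simple ideals, one per connected component of its Dynkin diagram, so g ≅ D_4 ⊕ D_5 (dimension 28 + 45 = 73).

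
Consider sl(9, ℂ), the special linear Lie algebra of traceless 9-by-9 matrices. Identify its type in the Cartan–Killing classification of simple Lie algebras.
This is sl(9), which has dimension 9^2 - 1 = 80 and rank 9 - 1 = 8 (a Cartan subalgebra is the diagonal traceless matrices). In the classification of classical Lie algebras, the special linear algebra sl(n+1) has type A_n; here n = 8, so the Dynkin diagram is a chain of 8 nodes with single edges (A_8). Hence the type is A_8.

A_8 (sl(9))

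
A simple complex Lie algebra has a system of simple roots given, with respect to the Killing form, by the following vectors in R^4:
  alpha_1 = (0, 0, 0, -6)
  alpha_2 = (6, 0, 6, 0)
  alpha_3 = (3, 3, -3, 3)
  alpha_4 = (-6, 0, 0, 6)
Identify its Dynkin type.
Compute the Cartan integers a_ij = 2(alpha_i, alpha_j)/(alpha_j, alpha_j); the resulting 4x4 Cartan matrix is
[[2, 0, -1, -1], [0, 2, 0, -1], [-1, 0, 2, 0], [-2, -1, 0, 2]].
The roots have two lengths (squared-length ratio 2:1); the short ones are alpha_{1,3}. The associated Dynkin diagram is a chain of 4 nodes with a double edge between the middle two (F_4), so the type is F_4.

F_4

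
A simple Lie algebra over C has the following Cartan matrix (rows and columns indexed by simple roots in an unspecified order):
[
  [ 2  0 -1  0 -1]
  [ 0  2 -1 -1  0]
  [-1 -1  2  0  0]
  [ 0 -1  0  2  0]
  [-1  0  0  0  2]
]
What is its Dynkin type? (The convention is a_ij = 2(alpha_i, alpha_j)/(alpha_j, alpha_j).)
A_5 (sl(6))

The matrix has rank 5 with 2's on the diagonal. Reading the off-diagonal entries as Dynkin edges (a single edge where a_ij = a_ji = -1; a double or triple edge where a_ij * a_ji = 2 or 3), the diagram is a chain of 5 nodes with single edges (A_5). One simple-root ordering that puts it in standard form is (alpha_4, alpha_2, alpha_3, alpha_1, alpha_5). So the algebra is type A_5, i.e. sl(6).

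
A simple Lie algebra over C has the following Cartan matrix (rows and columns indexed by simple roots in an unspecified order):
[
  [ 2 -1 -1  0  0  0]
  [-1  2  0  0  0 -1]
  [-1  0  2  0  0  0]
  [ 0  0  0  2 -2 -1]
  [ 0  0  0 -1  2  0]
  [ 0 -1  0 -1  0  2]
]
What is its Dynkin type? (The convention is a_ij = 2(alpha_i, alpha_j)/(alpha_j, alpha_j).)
The matrix has rank 6 with 2's on the diagonal. Reading the off-diagonal entries as Dynkin edges (a single edge where a_ij = a_ji = -1; a double or triple edge where a_ij * a_ji = 2 or 3), the diagram is a chain of 6 nodes with a double edge at one end; the terminal node there is the unique short simple root (B_6). One simple-root ordering that puts it in standard form is (alpha_3, alpha_1, alpha_2, alpha_6, alpha_4, alpha_5). So the algebra is type B_6, i.e. so(13).

B6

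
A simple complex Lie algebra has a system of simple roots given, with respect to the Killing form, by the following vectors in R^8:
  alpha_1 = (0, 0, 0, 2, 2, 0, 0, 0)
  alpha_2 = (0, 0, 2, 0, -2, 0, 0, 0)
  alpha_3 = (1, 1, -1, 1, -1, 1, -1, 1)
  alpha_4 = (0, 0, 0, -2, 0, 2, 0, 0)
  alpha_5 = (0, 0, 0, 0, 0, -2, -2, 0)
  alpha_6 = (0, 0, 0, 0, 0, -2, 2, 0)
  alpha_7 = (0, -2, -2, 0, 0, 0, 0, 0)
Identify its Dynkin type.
type E_7

Compute the Cartan integers a_ij = 2(alpha_i, alpha_j)/(alpha_j, alpha_j); the resulting 7x7 Cartan matrix is
[[2, -1, 0, -1, 0, 0, 0], [-1, 2, 0, 0, 0, 0, -1], [0, 0, 2, 0, 0, -1, 0], [-1, 0, 0, 2, -1, -1, 0], [0, 0, 0, -1, 2, 0, 0], [0, 0, -1, -1, 0, 2, 0], [0, -1, 0, 0, 0, 0, 2]].
All simple roots have the same length, so the diagram is simply laced. The associated Dynkin diagram is a chain of 6 nodes with one extra node attached to the third node from one end (E_7), so the type is E_7.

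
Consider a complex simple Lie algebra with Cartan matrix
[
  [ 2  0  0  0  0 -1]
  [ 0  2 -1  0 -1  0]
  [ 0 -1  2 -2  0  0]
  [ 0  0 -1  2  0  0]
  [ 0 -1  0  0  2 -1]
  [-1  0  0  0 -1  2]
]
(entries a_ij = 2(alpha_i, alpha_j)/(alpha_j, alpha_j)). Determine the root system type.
The matrix has rank 6 with 2's on the diagonal. Reading the off-diagonal entries as Dynkin edges (a single edge where a_ij = a_ji = -1; a double or triple edge where a_ij * a_ji = 2 or 3), the diagram is a chain of 6 nodes with a double edge at one end; the terminal node there is the unique short simple root (B_6). One simple-root ordering that puts it in standard form is (alpha_1, alpha_6, alpha_5, alpha_2, alpha_3, alpha_4). So the algebra is type B_6, i.e. so(13).

B6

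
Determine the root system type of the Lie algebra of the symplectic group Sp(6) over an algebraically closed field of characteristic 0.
This is sp(6), which has dimension 6(6+1)/2 = 21 and rank 6/2 = 3. In the classification of classical Lie algebras, the symplectic algebra sp(2n) has type C_n; here n = 3, so the Dynkin diagram is a chain of 3 nodes with a double edge at one end; the terminal node there is the unique long simple root (C_3). Hence the type is C_3.

C_3 (sp(6))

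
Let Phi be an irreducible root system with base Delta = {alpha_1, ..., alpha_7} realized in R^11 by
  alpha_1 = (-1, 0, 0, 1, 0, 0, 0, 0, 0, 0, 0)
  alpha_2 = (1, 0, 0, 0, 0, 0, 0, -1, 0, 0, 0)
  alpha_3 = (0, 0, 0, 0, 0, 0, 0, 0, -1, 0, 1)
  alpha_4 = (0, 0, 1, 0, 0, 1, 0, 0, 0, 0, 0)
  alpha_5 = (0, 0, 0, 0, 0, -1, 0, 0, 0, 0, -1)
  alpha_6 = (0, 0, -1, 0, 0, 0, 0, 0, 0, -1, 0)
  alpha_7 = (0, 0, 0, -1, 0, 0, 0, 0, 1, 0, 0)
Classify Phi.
type A_7

Compute the Cartan integers a_ij = 2(alpha_i, alpha_j)/(alpha_j, alpha_j); the resulting 7x7 Cartan matrix is
[[2, -1, 0, 0, 0, 0, -1], [-1, 2, 0, 0, 0, 0, 0], [0, 0, 2, 0, -1, 0, -1], [0, 0, 0, 2, -1, -1, 0], [0, 0, -1, -1, 2, 0, 0], [0, 0, 0, -1, 0, 2, 0], [-1, 0, -1, 0, 0, 0, 2]].
All simple roots have the same length, so the diagram is simply laced. The associated Dynkin diagram is a chain of 7 nodes with single edges (A_7), so the type is A_7 (the algebra sl(8)).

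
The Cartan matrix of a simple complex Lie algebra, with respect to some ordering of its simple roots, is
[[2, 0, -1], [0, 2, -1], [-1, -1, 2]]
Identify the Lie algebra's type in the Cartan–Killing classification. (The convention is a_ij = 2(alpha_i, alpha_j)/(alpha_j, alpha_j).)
A3

The matrix has rank 3 with 2's on the diagonal. Reading the off-diagonal entries as Dynkin edges (a single edge where a_ij = a_ji = -1; a double or triple edge where a_ij * a_ji = 2 or 3), the diagram is a chain of 3 nodes with single edges (A_3). One simple-root ordering that puts it in standard form is (alpha_2, alpha_3, alpha_1). So the algebra is type A_3, i.e. sl(4).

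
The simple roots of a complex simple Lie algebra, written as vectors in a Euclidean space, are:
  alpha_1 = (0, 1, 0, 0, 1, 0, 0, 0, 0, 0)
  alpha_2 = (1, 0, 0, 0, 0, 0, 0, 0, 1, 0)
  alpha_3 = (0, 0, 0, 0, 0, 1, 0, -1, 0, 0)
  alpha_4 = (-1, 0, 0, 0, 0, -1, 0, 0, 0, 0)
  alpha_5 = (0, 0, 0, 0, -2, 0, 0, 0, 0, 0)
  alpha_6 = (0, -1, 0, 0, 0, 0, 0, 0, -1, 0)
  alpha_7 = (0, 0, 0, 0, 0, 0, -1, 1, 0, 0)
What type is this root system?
Compute the Cartan integers a_ij = 2(alpha_i, alpha_j)/(alpha_j, alpha_j); the resulting 7x7 Cartan matrix is
[[2, 0, 0, 0, -1, -1, 0], [0, 2, 0, -1, 0, -1, 0], [0, 0, 2, -1, 0, 0, -1], [0, -1, -1, 2, 0, 0, 0], [-2, 0, 0, 0, 2, 0, 0], [-1, -1, 0, 0, 0, 2, 0], [0, 0, -1, 0, 0, 0, 2]].
The roots have two lengths (squared-length ratio 2:1); the short ones are alpha_{1,2,3,4,6,7}. The associated Dynkin diagram is a chain of 7 nodes with a double edge at one end; the terminal node there is the unique long simple root (C_7), so the type is C_7 (the algebra sp(14)).

C_7 (sp(14))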